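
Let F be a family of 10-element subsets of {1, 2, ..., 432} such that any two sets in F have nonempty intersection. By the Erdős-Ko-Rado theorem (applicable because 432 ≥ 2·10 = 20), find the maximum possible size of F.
max |F| = C(431, 9) = 1300218623209102025

Erdős-Ko-Rado (1961): when n ≥ 2k, max |F| = C(n−1, k−1). The bound is attained by the star {A : i ∈ A} for any fixed i ∈ [n]. Here C(432−1, 10−1) = C(431, 9) = 1300218623209102025.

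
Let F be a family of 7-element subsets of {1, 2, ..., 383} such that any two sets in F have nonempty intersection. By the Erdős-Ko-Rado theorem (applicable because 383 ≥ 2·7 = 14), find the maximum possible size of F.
max |F| = C(382, 6) = 4148697778407

Erdős-Ko-Rado (1961): when n ≥ 2k, max |F| = C(n−1, k−1). The bound is attained by the star {A : i ∈ A} for any fixed i ∈ [n]. Here C(383−1, 7−1) = C(382, 6) = 4148697778407.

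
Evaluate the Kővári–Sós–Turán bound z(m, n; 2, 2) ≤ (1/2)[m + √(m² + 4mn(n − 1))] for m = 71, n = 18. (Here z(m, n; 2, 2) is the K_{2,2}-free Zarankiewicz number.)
z(71, 18; 2, 2) ≤ (1/2)[71 + √(71² + 4·71·18·17)] = (1/2)[71 + √91945] = 187.1122

Kővári–Sós–Turán: let r_1, ..., r_71 be the row sums and z = Σ r_i the total number of 1s. Each pair of columns can share at most one row with both entries 1 (else a 2×2 all-ones block appears), so Σ_i C(r_i, 2) ≤ C(18, 2) = 153. By convexity Σ_i C(r_i, 2) ≥ 71·C(z/71, 2) = z(z − 71)/(2·71), giving z² − 71z − 71·18·17 ≤ 0 and hence z ≤ (1/2)[71 + √(5041 + 4·21726)] = (1/2)[71 + √91945] ≈ (1/2)(71 + 303.2243) = 187.1122.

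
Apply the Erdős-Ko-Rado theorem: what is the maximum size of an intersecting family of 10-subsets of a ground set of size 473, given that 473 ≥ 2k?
max |F| = C(472, 9) = 2967496103088028720

The Erdős-Ko-Rado theorem states: for n ≥ 2k, an intersecting family of k-subsets of an n-element set has size at most C(n − 1, k − 1), with equality for 'star' families {A ⊆ [n] : |A| = k, i ∈ A} (fix an element i). For n = 473, k = 10: C(472, 9) = 2967496103088028720.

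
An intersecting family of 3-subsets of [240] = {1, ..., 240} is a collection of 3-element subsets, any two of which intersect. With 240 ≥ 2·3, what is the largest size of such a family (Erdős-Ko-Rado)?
max |F| = C(239, 2) = 28441

Erdős-Ko-Rado (1961): when n ≥ 2k, max |F| = C(n−1, k−1). The bound is attained by the star {A : i ∈ A} for any fixed i ∈ [n]. Here C(240−1, 3−1) = C(239, 2) = 28441.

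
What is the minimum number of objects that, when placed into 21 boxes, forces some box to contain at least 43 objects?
n = (43 − 1)·21 + 1 = 883

By the generalised pigeonhole principle, to guarantee some box contains ≥ r objects we need more than (r − 1) · k objects total. Threshold: n = (r − 1) · k + 1. With r = 43 and k = 21: n = 42 · 21 + 1 = 882 + 1 = 883. For n = 882 = 42 · 21, we can put exactly 42 objects in every box, avoiding 43 in any single one — so 883 is tight.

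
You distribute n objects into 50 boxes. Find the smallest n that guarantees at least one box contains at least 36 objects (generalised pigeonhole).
n = (36 − 1)·50 + 1 = 1751

By the generalised pigeonhole principle, to guarantee some box contains ≥ r objects we need more than (r − 1) · k objects total. Threshold: n = (r − 1) · k + 1. With r = 36 and k = 50: n = 35 · 50 + 1 = 1750 + 1 = 1751. For n = 1750 = 35 · 50, we can put exactly 35 objects in every box, avoiding 36 in any single one — so 1751 is tight.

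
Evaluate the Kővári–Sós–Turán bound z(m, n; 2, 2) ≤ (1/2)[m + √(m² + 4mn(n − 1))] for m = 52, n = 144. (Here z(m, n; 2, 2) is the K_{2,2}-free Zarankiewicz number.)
z(52, 144; 2, 2) ≤ (1/2)[52 + √(52² + 4·52·144·143)] = (1/2)[52 + √4285840] = 1061.1135

Kővári–Sós–Turán: let r_1, ..., r_52 be the row sums and z = Σ r_i the total number of 1s. Each pair of columns can share at most one row with both entries 1 (else a 2×2 all-ones block appears), so Σ_i C(r_i, 2) ≤ C(144, 2) = 10296. By convexity Σ_i C(r_i, 2) ≥ 52·C(z/52, 2) = z(z − 52)/(2·52), giving z² − 52z − 52·144·143 ≤ 0 and hence z ≤ (1/2)[52 + √(2704 + 4·1070784)] = (1/2)[52 + √4285840] ≈ (1/2)(52 + 2070.227) = 1061.1135.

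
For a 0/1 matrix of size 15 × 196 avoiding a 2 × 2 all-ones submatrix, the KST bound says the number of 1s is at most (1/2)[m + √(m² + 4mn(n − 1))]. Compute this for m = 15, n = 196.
z(15, 196; 2, 2) ≤ (1/2)[15 + √(15² + 4·15·196·195)] = (1/2)[15 + √2293425] = 764.7029

Kővári–Sós–Turán: let r_1, ..., r_15 be the row sums and z = Σ r_i the total number of 1s. Each pair of columns can share at most one row with both entries 1 (else a 2×2 all-ones block appears), so Σ_i C(r_i, 2) ≤ C(196, 2) = 19110. By convexity Σ_i C(r_i, 2) ≥ 15·C(z/15, 2) = z(z − 15)/(2·15), giving z² − 15z − 15·196·195 ≤ 0 and hence z ≤ (1/2)[15 + √(225 + 4·573300)] = (1/2)[15 + √2293425] ≈ (1/2)(15 + 1514.4058) = 764.7029.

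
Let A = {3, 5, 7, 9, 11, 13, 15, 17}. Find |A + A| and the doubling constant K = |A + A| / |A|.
K = |A + A| / |A| = 15/8

Enumerate A + A = {a + b : a, b ∈ A}. With |A| = 8, there are |A|^2 = 64 ordered sum pairs; collecting distinct values, A + A = {6, 8, 10, 12, 14, 16, 18, 20, 22, 24, 26, 28, 30, 32, 34}, so |A + A| = 15. Thus K = 15/8. Here |A + A| = 2|A| − 1 = 15, the minimum possible — so K = 15/8 is minimal, which holds iff A is an arithmetic progression.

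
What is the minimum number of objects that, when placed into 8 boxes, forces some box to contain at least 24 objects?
n = (24 − 1)·8 + 1 = 185

By the generalised pigeonhole principle, to guarantee some box contains ≥ r objects we need more than (r − 1) · k objects total. Threshold: n = (r − 1) · k + 1. With r = 24 and k = 8: n = 23 · 8 + 1 = 184 + 1 = 185. For n = 184 = 23 · 8, we can put exactly 23 objects in every box, avoiding 24 in any single one — so 185 is tight.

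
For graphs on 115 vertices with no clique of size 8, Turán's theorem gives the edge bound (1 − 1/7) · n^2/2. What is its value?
Turán density bound = (6/7) · 115^2/2 = 39675/7 ≈ 5667.8571

Turán's theorem: ex(n, K_{r+1}) is achieved by the complete r-partite Turán graph T(n, r) with parts as balanced as possible, and is at most (1 − 1/r) · n^2/2. For r = 7, n = 115: the density bound is (6/7) · 13225/2 = 39675/7 ≈ 5667.8571. The integer-valued extremum is e(T(115, 7)) = 5667, which is strictly less than the density bound 39675/7 since 7 ∤ 115 (the parts of T(115, 7) cannot all be equal).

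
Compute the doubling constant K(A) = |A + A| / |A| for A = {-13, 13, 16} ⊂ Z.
K = |A + A| / |A| = 6/3 = 2

Enumerate A + A = {a + b : a, b ∈ A}. With |A| = 3, there are |A|^2 = 9 ordered sum pairs; collecting distinct values, A + A = {-26, 0, 3, 26, 29, 32}, so |A + A| = 6. Thus K = 6/3 = 2. For comparison, the minimum possible |A + A| over all 3-element sets is 2·3 − 1 = 5 (so min K = 5/3), attained only by arithmetic progressions.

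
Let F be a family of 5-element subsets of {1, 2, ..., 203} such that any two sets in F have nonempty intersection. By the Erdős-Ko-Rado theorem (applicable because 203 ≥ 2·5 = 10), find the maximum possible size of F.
max |F| = C(202, 4) = 67331650

The Erdős-Ko-Rado theorem states: for n ≥ 2k, an intersecting family of k-subsets of an n-element set has size at most C(n − 1, k − 1), with equality for 'star' families {A ⊆ [n] : |A| = k, i ∈ A} (fix an element i). For n = 203, k = 5: C(202, 4) = 67331650.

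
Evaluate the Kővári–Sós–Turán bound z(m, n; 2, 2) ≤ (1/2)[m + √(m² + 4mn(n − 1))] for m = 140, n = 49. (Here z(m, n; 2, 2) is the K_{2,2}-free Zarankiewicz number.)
z(140, 49; 2, 2) ≤ (1/2)[140 + √(140² + 4·140·49·48)] = (1/2)[140 + √1336720] = 648.083

Kővári–Sós–Turán: let r_1, ..., r_140 be the row sums and z = Σ r_i the total number of 1s. Each pair of columns can share at most one row with both entries 1 (else a 2×2 all-ones block appears), so Σ_i C(r_i, 2) ≤ C(49, 2) = 1176. By convexity Σ_i C(r_i, 2) ≥ 140·C(z/140, 2) = z(z − 140)/(2·140), giving z² − 140z − 140·49·48 ≤ 0 and hence z ≤ (1/2)[140 + √(19600 + 4·329280)] = (1/2)[140 + √1336720] ≈ (1/2)(140 + 1156.1661) = 648.083.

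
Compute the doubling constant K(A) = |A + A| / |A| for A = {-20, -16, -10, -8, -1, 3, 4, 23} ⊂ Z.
K = |A + A| / |A| = 32/8 = 4

Enumerate A + A = {a + b : a, b ∈ A}. With |A| = 8, there are |A|^2 = 64 ordered sum pairs; collecting distinct values, A + A = {-40, -36, -32, -30, -28, -26, -24, -21, -20, -18, -17, -16, -13, -12, -11, -9, -7, -6, -5, -4, -2, 2, 3, 6, 7, 8, 13, 15, 22, 26, 27, 46}, so |A + A| = 32. Thus K = 32/8 = 4. For comparison, the minimum possible |A + A| over all 8-element sets is 2·8 − 1 = 15 (so min K = 15/8), attained only by arithmetic progressions.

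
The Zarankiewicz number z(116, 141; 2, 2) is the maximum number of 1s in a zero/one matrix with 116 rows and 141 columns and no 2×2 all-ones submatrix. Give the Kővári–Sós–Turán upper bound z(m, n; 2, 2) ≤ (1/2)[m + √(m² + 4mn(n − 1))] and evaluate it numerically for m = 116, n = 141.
z(116, 141; 2, 2) ≤ (1/2)[116 + √(116² + 4·116·141·140)] = (1/2)[116 + √9172816] = 1572.3329

Kővári–Sós–Turán: let r_1, ..., r_116 be the row sums and z = Σ r_i the total number of 1s. Each pair of columns can share at most one row with both entries 1 (else a 2×2 all-ones block appears), so Σ_i C(r_i, 2) ≤ C(141, 2) = 9870. By convexity Σ_i C(r_i, 2) ≥ 116·C(z/116, 2) = z(z − 116)/(2·116), giving z² − 116z − 116·141·140 ≤ 0 and hence z ≤ (1/2)[116 + √(13456 + 4·2289840)] = (1/2)[116 + √9172816] ≈ (1/2)(116 + 3028.6657) = 1572.3329.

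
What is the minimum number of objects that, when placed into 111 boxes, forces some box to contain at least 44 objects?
n = (44 − 1)·111 + 1 = 4774

By the generalised pigeonhole principle, to guarantee some box contains ≥ r objects we need more than (r − 1) · k objects total. Threshold: n = (r − 1) · k + 1. With r = 44 and k = 111: n = 43 · 111 + 1 = 4773 + 1 = 4774. For n = 4773 = 43 · 111, we can put exactly 43 objects in every box, avoiding 44 in any single one — so 4774 is tight.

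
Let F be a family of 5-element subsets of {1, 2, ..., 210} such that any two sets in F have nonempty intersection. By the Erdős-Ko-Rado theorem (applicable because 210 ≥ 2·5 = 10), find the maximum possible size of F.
max |F| = C(209, 4) = 77238876

The Erdős-Ko-Rado theorem states: for n ≥ 2k, an intersecting family of k-subsets of an n-element set has size at most C(n − 1, k − 1), with equality for 'star' families {A ⊆ [n] : |A| = k, i ∈ A} (fix an element i). For n = 210, k = 5: C(209, 4) = 77238876.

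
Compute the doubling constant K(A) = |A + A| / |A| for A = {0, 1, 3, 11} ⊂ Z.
K = |A + A| / |A| = 10/4 = 5/2

Enumerate A + A = {a + b : a, b ∈ A}. With |A| = 4, there are |A|^2 = 16 ordered sum pairs; collecting distinct values, A + A = {0, 1, 2, 3, 4, 6, 11, 12, 14, 22}, so |A + A| = 10. Thus K = 10/4 = 5/2. For comparison, the minimum possible |A + A| over all 4-element sets is 2·4 − 1 = 7 (so min K = 7/4), attained only by arithmetic progressions.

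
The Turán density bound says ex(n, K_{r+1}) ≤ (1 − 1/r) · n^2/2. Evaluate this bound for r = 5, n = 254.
Turán density bound = (4/5) · 254^2/2 = 129032/5 ≈ 25806.4

Turán's theorem: ex(n, K_{r+1}) is achieved by the complete r-partite Turán graph T(n, r) with parts as balanced as possible, and is at most (1 − 1/r) · n^2/2. For r = 5, n = 254: the density bound is (4/5) · 64516/2 = 129032/5 ≈ 25806.4. The integer-valued extremum is e(T(254, 5)) = 25806, which is strictly less than the density bound 129032/5 since 5 ∤ 254 (the parts of T(254, 5) cannot all be equal).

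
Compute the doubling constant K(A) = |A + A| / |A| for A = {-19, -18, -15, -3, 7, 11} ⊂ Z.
K = |A + A| / |A| = 20/6 = 10/3

Enumerate A + A = {a + b : a, b ∈ A}. With |A| = 6, there are |A|^2 = 36 ordered sum pairs; collecting distinct values, A + A = {-38, -37, -36, -34, -33, -30, -22, -21, -18, -12, -11, -8, -7, -6, -4, 4, 8, 14, 18, 22}, so |A + A| = 20. Thus K = 20/6 = 10/3. For comparison, the minimum possible |A + A| over all 6-element sets is 2·6 − 1 = 11 (so min K = 11/6), attained only by arithmetic progressions.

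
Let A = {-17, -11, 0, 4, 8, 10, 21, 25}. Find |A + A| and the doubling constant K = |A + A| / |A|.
K = |A + A| / |A| = 28/8 = 7/2

Enumerate A + A = {a + b : a, b ∈ A}. With |A| = 8, there are |A|^2 = 64 ordered sum pairs; collecting distinct values, A + A = {-34, -28, -22, -17, -13, -11, -9, -7, -3, -1, 0, 4, 8, 10, 12, 14, 16, 18, 20, 21, 25, 29, 31, 33, 35, 42, 46, 50}, so |A + A| = 28. Thus K = 28/8 = 7/2. For comparison, the minimum possible |A + A| over all 8-element sets is 2·8 − 1 = 15 (so min K = 15/8), attained only by arithmetic progressions.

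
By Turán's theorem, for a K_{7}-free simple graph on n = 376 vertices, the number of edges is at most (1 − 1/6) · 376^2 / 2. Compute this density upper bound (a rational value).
Turán density bound = (5/6) · 376^2/2 = 176720/3 ≈ 58906.6667

Turán's theorem: ex(n, K_{r+1}) is achieved by the complete r-partite Turán graph T(n, r) with parts as balanced as possible, and is at most (1 − 1/r) · n^2/2. For r = 6, n = 376: the density bound is (5/6) · 141376/2 = 176720/3 ≈ 58906.6667. The integer-valued extremum is e(T(376, 6)) = 58906, which is strictly less than the density bound 176720/3 since 6 ∤ 376 (the parts of T(376, 6) cannot all be equal).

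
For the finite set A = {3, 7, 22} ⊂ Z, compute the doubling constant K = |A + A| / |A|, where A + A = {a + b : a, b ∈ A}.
K = |A + A| / |A| = 6/3 = 2

Enumerate A + A = {a + b : a, b ∈ A}. With |A| = 3, there are |A|^2 = 9 ordered sum pairs; collecting distinct values, A + A = {6, 10, 14, 25, 29, 44}, so |A + A| = 6. Thus K = 6/3 = 2. For comparison, the minimum possible |A + A| over all 3-element sets is 2·3 − 1 = 5 (so min K = 5/3), attained only by arithmetic progressions.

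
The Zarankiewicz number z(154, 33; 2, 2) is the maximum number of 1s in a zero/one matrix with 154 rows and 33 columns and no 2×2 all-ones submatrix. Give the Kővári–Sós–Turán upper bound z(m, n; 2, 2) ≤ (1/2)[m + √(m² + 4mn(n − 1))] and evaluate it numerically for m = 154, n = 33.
z(154, 33; 2, 2) ≤ (1/2)[154 + √(154² + 4·154·33·32)] = (1/2)[154 + √674212] = 487.5521

Kővári–Sós–Turán: let r_1, ..., r_154 be the row sums and z = Σ r_i the total number of 1s. Each pair of columns can share at most one row with both entries 1 (else a 2×2 all-ones block appears), so Σ_i C(r_i, 2) ≤ C(33, 2) = 528. By convexity Σ_i C(r_i, 2) ≥ 154·C(z/154, 2) = z(z − 154)/(2·154), giving z² − 154z − 154·33·32 ≤ 0 and hence z ≤ (1/2)[154 + √(23716 + 4·162624)] = (1/2)[154 + √674212] ≈ (1/2)(154 + 821.1041) = 487.5521.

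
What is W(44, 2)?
W(44, 2) = 44 + 1 = 45

A 2-term AP is any pair of integers, so a monochromatic 2-AP exists iff some colour is used at least twice. With 44 colours, the colouring i ↦ i on {1, ..., 44} uses each colour once, avoiding any monochromatic pair, so W(44, 2) > 44. For {1, ..., 45}, pigeonhole forces two integers of the same colour, which form a monochromatic 2-AP. Hence W(44, 2) = 45.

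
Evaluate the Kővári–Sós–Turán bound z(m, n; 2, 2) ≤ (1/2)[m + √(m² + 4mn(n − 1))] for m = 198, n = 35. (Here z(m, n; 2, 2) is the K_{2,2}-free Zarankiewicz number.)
z(198, 35; 2, 2) ≤ (1/2)[198 + √(198² + 4·198·35·34)] = (1/2)[198 + √981684] = 594.3998

Kővári–Sós–Turán: let r_1, ..., r_198 be the row sums and z = Σ r_i the total number of 1s. Each pair of columns can share at most one row with both entries 1 (else a 2×2 all-ones block appears), so Σ_i C(r_i, 2) ≤ C(35, 2) = 595. By convexity Σ_i C(r_i, 2) ≥ 198·C(z/198, 2) = z(z − 198)/(2·198), giving z² − 198z − 198·35·34 ≤ 0 and hence z ≤ (1/2)[198 + √(39204 + 4·235620)] = (1/2)[198 + √981684] ≈ (1/2)(198 + 990.7997) = 594.3998.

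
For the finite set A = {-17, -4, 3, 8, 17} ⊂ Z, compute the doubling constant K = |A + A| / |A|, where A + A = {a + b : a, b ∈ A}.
K = |A + A| / |A| = 15/5 = 3

Enumerate A + A = {a + b : a, b ∈ A}. With |A| = 5, there are |A|^2 = 25 ordered sum pairs; collecting distinct values, A + A = {-34, -21, -14, -9, -8, -1, 0, 4, 6, 11, 13, 16, 20, 25, 34}, so |A + A| = 15. Thus K = 15/5 = 3. For comparison, the minimum possible |A + A| over all 5-element sets is 2·5 − 1 = 9 (so min K = 9/5), attained only by arithmetic progressions.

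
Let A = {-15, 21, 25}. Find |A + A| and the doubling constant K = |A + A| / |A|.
K = |A + A| / |A| = 6/3 = 2

Enumerate A + A = {a + b : a, b ∈ A}. With |A| = 3, there are |A|^2 = 9 ordered sum pairs; collecting distinct values, A + A = {-30, 6, 10, 42, 46, 50}, so |A + A| = 6. Thus K = 6/3 = 2. For comparison, the minimum possible |A + A| over all 3-element sets is 2·3 − 1 = 5 (so min K = 5/3), attained only by arithmetic progressions.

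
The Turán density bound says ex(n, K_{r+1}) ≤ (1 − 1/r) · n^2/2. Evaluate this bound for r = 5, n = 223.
Turán density bound = (4/5) · 223^2/2 = 99458/5 ≈ 19891.6

Turán's theorem: ex(n, K_{r+1}) is achieved by the complete r-partite Turán graph T(n, r) with parts as balanced as possible, and is at most (1 − 1/r) · n^2/2. For r = 5, n = 223: the density bound is (4/5) · 49729/2 = 99458/5 ≈ 19891.6. The integer-valued extremum is e(T(223, 5)) = 19891, which is strictly less than the density bound 99458/5 since 5 ∤ 223 (the parts of T(223, 5) cannot all be equal).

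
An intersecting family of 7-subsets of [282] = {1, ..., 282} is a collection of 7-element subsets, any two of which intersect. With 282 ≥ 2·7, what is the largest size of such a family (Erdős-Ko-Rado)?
max |F| = C(281, 6) = 647992090956

Erdős-Ko-Rado (1961): when n ≥ 2k, max |F| = C(n−1, k−1). The bound is attained by the star {A : i ∈ A} for any fixed i ∈ [n]. Here C(282−1, 7−1) = C(281, 6) = 647992090956.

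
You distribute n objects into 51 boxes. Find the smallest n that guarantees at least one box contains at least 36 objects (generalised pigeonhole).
n = (36 − 1)·51 + 1 = 1786

By the generalised pigeonhole principle, to guarantee some box contains ≥ r objects we need more than (r − 1) · k objects total. Threshold: n = (r − 1) · k + 1. With r = 36 and k = 51: n = 35 · 51 + 1 = 1785 + 1 = 1786. For n = 1785 = 35 · 51, we can put exactly 35 objects in every box, avoiding 36 in any single one — so 1786 is tight.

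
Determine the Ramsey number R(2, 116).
R(2, 116) = 116

R(2, k) = k for all k ≥ 2: in a 2-colouring of K_k, either some edge is red (a red K_2) or all edges are blue (a blue K_k). And K_{115} coloured all-blue has no blue K_116, so R(2, 116) > 115. Hence R(2, 116) = 116.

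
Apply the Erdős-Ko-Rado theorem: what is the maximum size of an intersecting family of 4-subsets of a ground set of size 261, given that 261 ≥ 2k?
max |F| = C(260, 3) = 2895620

The Erdős-Ko-Rado theorem states: for n ≥ 2k, an intersecting family of k-subsets of an n-element set has size at most C(n − 1, k − 1), with equality for 'star' families {A ⊆ [n] : |A| = k, i ∈ A} (fix an element i). For n = 261, k = 4: C(260, 3) = 2895620.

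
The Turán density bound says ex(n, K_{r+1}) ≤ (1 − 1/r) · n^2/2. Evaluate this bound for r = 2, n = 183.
Turán density bound = (1/2) · 183^2/2 = 33489/4 ≈ 8372.25

Turán's theorem: ex(n, K_{r+1}) is achieved by the complete r-partite Turán graph T(n, r) with parts as balanced as possible, and is at most (1 − 1/r) · n^2/2. For r = 2, n = 183: the density bound is (1/2) · 33489/2 = 33489/4 ≈ 8372.25. The integer-valued extremum is e(T(183, 2)) = 8372, which is strictly less than the density bound 33489/4 since 2 ∤ 183 (the parts of T(183, 2) cannot all be equal).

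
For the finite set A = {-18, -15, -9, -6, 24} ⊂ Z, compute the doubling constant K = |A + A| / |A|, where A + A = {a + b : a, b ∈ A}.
K = |A + A| / |A| = 14/5

Enumerate A + A = {a + b : a, b ∈ A}. With |A| = 5, there are |A|^2 = 25 ordered sum pairs; collecting distinct values, A + A = {-36, -33, -30, -27, -24, -21, -18, -15, -12, 6, 9, 15, 18, 48}, so |A + A| = 14. Thus K = 14/5. For comparison, the minimum possible |A + A| over all 5-element sets is 2·5 − 1 = 9 (so min K = 9/5), attained only by arithmetic progressions.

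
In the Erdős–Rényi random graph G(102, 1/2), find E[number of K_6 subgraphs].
E[# K_6] = C(102, 6) · (1/2)^C(6, 2) = 1346548665 / 2^15 ≈ 41093.404083

For each 6-subset S of vertices (there are C(102, 6) = 1346548665 such S), let X_S = 1 if S induces a K_6 (all C(6, 2) = 15 edges present). Then P(X_S = 1) = (1/2)^15 = 1/32768. By linearity of expectation, E[# K_6] = C(102, 6) · (1/2)^15 = 1346548665 / 32768 ≈ 41093.404083.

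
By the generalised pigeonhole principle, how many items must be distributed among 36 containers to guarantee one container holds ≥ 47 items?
n = (47 − 1)·36 + 1 = 1657

By the generalised pigeonhole principle, to guarantee some box contains ≥ r objects we need more than (r − 1) · k objects total. Threshold: n = (r − 1) · k + 1. With r = 47 and k = 36: n = 46 · 36 + 1 = 1656 + 1 = 1657. For n = 1656 = 46 · 36, we can put exactly 46 objects in every box, avoiding 47 in any single one — so 1657 is tight.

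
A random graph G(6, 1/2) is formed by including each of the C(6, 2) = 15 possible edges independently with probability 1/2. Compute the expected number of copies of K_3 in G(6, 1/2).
E[# K_3] = C(6, 3) · (1/2)^C(3, 2) = 20 / 2^3 = 5/2 = 2.5

For each 3-subset S of vertices (there are C(6, 3) = 20 such S), let X_S = 1 if S induces a K_3 (all C(3, 2) = 3 edges present). Then P(X_S = 1) = (1/2)^3 = 1/8. By linearity of expectation, E[# K_3] = C(6, 3) · (1/2)^3 = 20 / 8 = 5/2 = 2.5.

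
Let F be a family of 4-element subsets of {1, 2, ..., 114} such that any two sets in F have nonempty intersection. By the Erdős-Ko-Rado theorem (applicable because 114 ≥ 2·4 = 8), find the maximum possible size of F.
max |F| = C(113, 3) = 234136

Erdős-Ko-Rado (1961): when n ≥ 2k, max |F| = C(n−1, k−1). The bound is attained by the star {A : i ∈ A} for any fixed i ∈ [n]. Here C(114−1, 4−1) = C(113, 3) = 234136.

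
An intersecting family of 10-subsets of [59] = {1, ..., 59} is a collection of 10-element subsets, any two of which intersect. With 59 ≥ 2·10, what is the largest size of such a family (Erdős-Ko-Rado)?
max |F| = C(58, 9) = 10648873950

Erdős-Ko-Rado (1961): when n ≥ 2k, max |F| = C(n−1, k−1). The bound is attained by the star {A : i ∈ A} for any fixed i ∈ [n]. Here C(59−1, 10−1) = C(58, 9) = 10648873950.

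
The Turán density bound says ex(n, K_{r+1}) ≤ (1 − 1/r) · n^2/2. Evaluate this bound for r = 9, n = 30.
Turán density bound = (8/9) · 30^2/2 = 400

Turán's theorem: ex(n, K_{r+1}) is achieved by the complete r-partite Turán graph T(n, r) with parts as balanced as possible, and is at most (1 − 1/r) · n^2/2. For r = 9, n = 30: the density bound is (8/9) · 900/2 = 400. The integer-valued extremum is e(T(30, 9)) = 399, which is strictly less than the density bound 400 since 9 ∤ 30 (the parts of T(30, 9) cannot all be equal).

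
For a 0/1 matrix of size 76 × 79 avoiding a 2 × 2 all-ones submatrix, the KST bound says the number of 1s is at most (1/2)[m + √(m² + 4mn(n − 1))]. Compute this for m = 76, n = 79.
z(76, 79; 2, 2) ≤ (1/2)[76 + √(76² + 4·76·79·78)] = (1/2)[76 + √1879024] = 723.3875

Kővári–Sós–Turán: let r_1, ..., r_76 be the row sums and z = Σ r_i the total number of 1s. Each pair of columns can share at most one row with both entries 1 (else a 2×2 all-ones block appears), so Σ_i C(r_i, 2) ≤ C(79, 2) = 3081. By convexity Σ_i C(r_i, 2) ≥ 76·C(z/76, 2) = z(z − 76)/(2·76), giving z² − 76z − 76·79·78 ≤ 0 and hence z ≤ (1/2)[76 + √(5776 + 4·468312)] = (1/2)[76 + √1879024] ≈ (1/2)(76 + 1370.775) = 723.3875.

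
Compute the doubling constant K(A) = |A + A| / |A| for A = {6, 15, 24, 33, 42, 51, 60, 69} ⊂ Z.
K = |A + A| / |A| = 15/8

Enumerate A + A = {a + b : a, b ∈ A}. With |A| = 8, there are |A|^2 = 64 ordered sum pairs; collecting distinct values, A + A = {12, 21, 30, 39, 48, 57, 66, 75, 84, 93, 102, 111, 120, 129, 138}, so |A + A| = 15. Thus K = 15/8. Here |A + A| = 2|A| − 1 = 15, the minimum possible — so K = 15/8 is minimal, which holds iff A is an arithmetic progression.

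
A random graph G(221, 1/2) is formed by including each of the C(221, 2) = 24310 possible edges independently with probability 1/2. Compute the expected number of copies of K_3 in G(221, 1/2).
E[# K_3] = C(221, 3) · (1/2)^C(3, 2) = 1774630 / 2^3 = 887315/4 = 221828.75

For each 3-subset S of vertices (there are C(221, 3) = 1774630 such S), let X_S = 1 if S induces a K_3 (all C(3, 2) = 3 edges present). Then P(X_S = 1) = (1/2)^3 = 1/8. By linearity of expectation, E[# K_3] = C(221, 3) · (1/2)^3 = 1774630 / 8 = 887315/4 = 221828.75.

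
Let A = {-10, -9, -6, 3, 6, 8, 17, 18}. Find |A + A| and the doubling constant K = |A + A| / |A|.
K = |A + A| / |A| = 31/8

Enumerate A + A = {a + b : a, b ∈ A}. With |A| = 8, there are |A|^2 = 64 ordered sum pairs; collecting distinct values, A + A = {-20, -19, -18, -16, -15, -12, -7, -6, -4, -3, -2, -1, 0, 2, 6, 7, 8, 9, 11, 12, 14, 16, 20, 21, 23, 24, 25, 26, 34, 35, 36}, so |A + A| = 31. Thus K = 31/8. For comparison, the minimum possible |A + A| over all 8-element sets is 2·8 − 1 = 15 (so min K = 15/8), attained only by arithmetic progressions.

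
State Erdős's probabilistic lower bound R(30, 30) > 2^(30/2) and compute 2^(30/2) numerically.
2^(30/2) = 32768; so R(30, 30) > 32768

Colour each edge of K_n uniformly at random with red/blue. The expected number of monochromatic K_30 is C(n, 30) · 2 · 2^(−C(30,2)). If C(n, 30) · 2^(1 − C(30,2)) < 1, then with positive probability no monochromatic K_30 exists, so R(30, 30) > n. The standard estimate C(n, 30) ≤ n^30/30! shows this inequality holds whenever n ≤ 2^(30/2) (since 30! · 2^(C(30,2) − 1) > 2^(30^2/2) ≥ n^30). Hence R(30, 30) > 2^(30/2) = 32768.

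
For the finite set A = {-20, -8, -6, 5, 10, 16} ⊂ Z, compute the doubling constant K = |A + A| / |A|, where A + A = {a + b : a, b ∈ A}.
K = |A + A| / |A| = 20/6 = 10/3

Enumerate A + A = {a + b : a, b ∈ A}. With |A| = 6, there are |A|^2 = 36 ordered sum pairs; collecting distinct values, A + A = {-40, -28, -26, -16, -15, -14, -12, -10, -4, -3, -1, 2, 4, 8, 10, 15, 20, 21, 26, 32}, so |A + A| = 20. Thus K = 20/6 = 10/3. For comparison, the minimum possible |A + A| over all 6-element sets is 2·6 − 1 = 11 (so min K = 11/6), attained only by arithmetic progressions.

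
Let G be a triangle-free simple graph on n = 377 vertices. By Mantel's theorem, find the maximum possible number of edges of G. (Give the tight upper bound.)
ex(377, K_3) = ⌊377^2/4⌋ = 35532

Mantel (1907): a triangle-free graph on n vertices has at most ⌊n^2/4⌋ edges, with equality for the complete bipartite graph K_{⌊n/2⌋, ⌈n/2⌉}. For n = 377: ⌊377^2/4⌋ = ⌊142129/4⌋ = 35532. The extremal graph is K_{188, 189}, which has 188·189 = 35532 edges.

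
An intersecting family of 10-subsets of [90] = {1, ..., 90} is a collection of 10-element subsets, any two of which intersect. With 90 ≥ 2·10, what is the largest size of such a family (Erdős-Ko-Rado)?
max |F| = C(89, 9) = 635627275767

The Erdős-Ko-Rado theorem states: for n ≥ 2k, an intersecting family of k-subsets of an n-element set has size at most C(n − 1, k − 1), with equality for 'star' families {A ⊆ [n] : |A| = k, i ∈ A} (fix an element i). For n = 90, k = 10: C(89, 9) = 635627275767.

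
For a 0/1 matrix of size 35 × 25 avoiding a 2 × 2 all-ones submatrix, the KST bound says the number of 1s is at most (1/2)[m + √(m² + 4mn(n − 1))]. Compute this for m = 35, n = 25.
z(35, 25; 2, 2) ≤ (1/2)[35 + √(35² + 4·35·25·24)] = (1/2)[35 + √85225] = 163.4666

Kővári–Sós–Turán: let r_1, ..., r_35 be the row sums and z = Σ r_i the total number of 1s. Each pair of columns can share at most one row with both entries 1 (else a 2×2 all-ones block appears), so Σ_i C(r_i, 2) ≤ C(25, 2) = 300. By convexity Σ_i C(r_i, 2) ≥ 35·C(z/35, 2) = z(z − 35)/(2·35), giving z² − 35z − 35·25·24 ≤ 0 and hence z ≤ (1/2)[35 + √(1225 + 4·21000)] = (1/2)[35 + √85225] ≈ (1/2)(35 + 291.9332) = 163.4666.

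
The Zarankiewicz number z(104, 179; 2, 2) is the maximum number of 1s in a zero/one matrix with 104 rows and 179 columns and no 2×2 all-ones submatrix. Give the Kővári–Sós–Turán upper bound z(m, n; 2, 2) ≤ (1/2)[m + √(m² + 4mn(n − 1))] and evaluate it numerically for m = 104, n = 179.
z(104, 179; 2, 2) ≤ (1/2)[104 + √(104² + 4·104·179·178)] = (1/2)[104 + √13265408] = 1873.0854

Kővári–Sós–Turán: let r_1, ..., r_104 be the row sums and z = Σ r_i the total number of 1s. Each pair of columns can share at most one row with both entries 1 (else a 2×2 all-ones block appears), so Σ_i C(r_i, 2) ≤ C(179, 2) = 15931. By convexity Σ_i C(r_i, 2) ≥ 104·C(z/104, 2) = z(z − 104)/(2·104), giving z² − 104z − 104·179·178 ≤ 0 and hence z ≤ (1/2)[104 + √(10816 + 4·3313648)] = (1/2)[104 + √13265408] ≈ (1/2)(104 + 3642.1708) = 1873.0854.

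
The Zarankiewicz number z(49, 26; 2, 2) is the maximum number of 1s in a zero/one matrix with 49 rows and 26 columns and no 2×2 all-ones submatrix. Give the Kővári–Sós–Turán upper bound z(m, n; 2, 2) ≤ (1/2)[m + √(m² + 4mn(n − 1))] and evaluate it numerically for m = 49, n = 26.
z(49, 26; 2, 2) ≤ (1/2)[49 + √(49² + 4·49·26·25)] = (1/2)[49 + √129801] = 204.6395

Kővári–Sós–Turán: let r_1, ..., r_49 be the row sums and z = Σ r_i the total number of 1s. Each pair of columns can share at most one row with both entries 1 (else a 2×2 all-ones block appears), so Σ_i C(r_i, 2) ≤ C(26, 2) = 325. By convexity Σ_i C(r_i, 2) ≥ 49·C(z/49, 2) = z(z − 49)/(2·49), giving z² − 49z − 49·26·25 ≤ 0 and hence z ≤ (1/2)[49 + √(2401 + 4·31850)] = (1/2)[49 + √129801] ≈ (1/2)(49 + 360.2791) = 204.6395.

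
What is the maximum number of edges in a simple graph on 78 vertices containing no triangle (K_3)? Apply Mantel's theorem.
ex(78, K_3) = ⌊78^2/4⌋ = 1521

Mantel (1907): a triangle-free graph on n vertices has at most ⌊n^2/4⌋ edges, with equality for the complete bipartite graph K_{⌊n/2⌋, ⌈n/2⌉}. For n = 78: ⌊78^2/4⌋ = ⌊6084/4⌋ = 1521. The extremal graph is K_{39, 39}, which has 39·39 = 1521 edges.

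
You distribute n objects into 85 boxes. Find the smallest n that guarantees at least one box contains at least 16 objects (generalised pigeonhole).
n = (16 − 1)·85 + 1 = 1276

By the generalised pigeonhole principle, to guarantee some box contains ≥ r objects we need more than (r − 1) · k objects total. Threshold: n = (r − 1) · k + 1. With r = 16 and k = 85: n = 15 · 85 + 1 = 1275 + 1 = 1276. For n = 1275 = 15 · 85, we can put exactly 15 objects in every box, avoiding 16 in any single one — so 1276 is tight.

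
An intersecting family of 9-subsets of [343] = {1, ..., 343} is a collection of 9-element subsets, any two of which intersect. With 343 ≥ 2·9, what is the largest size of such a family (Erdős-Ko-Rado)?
max |F| = C(342, 8) = 4274341943967810

Erdős-Ko-Rado (1961): when n ≥ 2k, max |F| = C(n−1, k−1). The bound is attained by the star {A : i ∈ A} for any fixed i ∈ [n]. Here C(343−1, 9−1) = C(342, 8) = 4274341943967810.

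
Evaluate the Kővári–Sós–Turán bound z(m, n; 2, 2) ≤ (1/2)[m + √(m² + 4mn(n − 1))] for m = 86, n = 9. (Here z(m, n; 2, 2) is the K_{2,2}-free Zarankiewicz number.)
z(86, 9; 2, 2) ≤ (1/2)[86 + √(86² + 4·86·9·8)] = (1/2)[86 + √32164] = 132.6716

Kővári–Sós–Turán: let r_1, ..., r_86 be the row sums and z = Σ r_i the total number of 1s. Each pair of columns can share at most one row with both entries 1 (else a 2×2 all-ones block appears), so Σ_i C(r_i, 2) ≤ C(9, 2) = 36. By convexity Σ_i C(r_i, 2) ≥ 86·C(z/86, 2) = z(z − 86)/(2·86), giving z² − 86z − 86·9·8 ≤ 0 and hence z ≤ (1/2)[86 + √(7396 + 4·6192)] = (1/2)[86 + √32164] ≈ (1/2)(86 + 179.3432) = 132.6716.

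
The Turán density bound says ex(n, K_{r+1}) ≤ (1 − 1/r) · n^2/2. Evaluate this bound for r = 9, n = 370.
Turán density bound = (8/9) · 370^2/2 = 547600/9 ≈ 60844.4444

Turán's theorem: ex(n, K_{r+1}) is achieved by the complete r-partite Turán graph T(n, r) with parts as balanced as possible, and is at most (1 − 1/r) · n^2/2. For r = 9, n = 370: the density bound is (8/9) · 136900/2 = 547600/9 ≈ 60844.4444. The integer-valued extremum is e(T(370, 9)) = 60844, which is strictly less than the density bound 547600/9 since 9 ∤ 370 (the parts of T(370, 9) cannot all be equal).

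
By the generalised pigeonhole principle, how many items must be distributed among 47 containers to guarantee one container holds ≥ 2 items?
n = (2 − 1)·47 + 1 = 48

By the generalised pigeonhole principle, to guarantee some box contains ≥ r objects we need more than (r − 1) · k objects total. Threshold: n = (r − 1) · k + 1. With r = 2 and k = 47: n = 1 · 47 + 1 = 47 + 1 = 48. For n = 47 = 1 · 47, we can put exactly 1 objects in every box, avoiding 2 in any single one — so 48 is tight.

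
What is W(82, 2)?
W(82, 2) = 82 + 1 = 83

A 2-term AP is any pair of integers, so a monochromatic 2-AP exists iff some colour is used at least twice. With 82 colours, the colouring i ↦ i on {1, ..., 82} uses each colour once, avoiding any monochromatic pair, so W(82, 2) > 82. For {1, ..., 83}, pigeonhole forces two integers of the same colour, which form a monochromatic 2-AP. Hence W(82, 2) = 83.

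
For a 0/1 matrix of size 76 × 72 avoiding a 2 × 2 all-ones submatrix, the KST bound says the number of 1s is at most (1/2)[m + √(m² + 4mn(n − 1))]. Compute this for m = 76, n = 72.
z(76, 72; 2, 2) ≤ (1/2)[76 + √(76² + 4·76·72·71)] = (1/2)[76 + √1559824] = 662.4646

Kővári–Sós–Turán: let r_1, ..., r_76 be the row sums and z = Σ r_i the total number of 1s. Each pair of columns can share at most one row with both entries 1 (else a 2×2 all-ones block appears), so Σ_i C(r_i, 2) ≤ C(72, 2) = 2556. By convexity Σ_i C(r_i, 2) ≥ 76·C(z/76, 2) = z(z − 76)/(2·76), giving z² − 76z − 76·72·71 ≤ 0 and hence z ≤ (1/2)[76 + √(5776 + 4·388512)] = (1/2)[76 + √1559824] ≈ (1/2)(76 + 1248.9291) = 662.4646.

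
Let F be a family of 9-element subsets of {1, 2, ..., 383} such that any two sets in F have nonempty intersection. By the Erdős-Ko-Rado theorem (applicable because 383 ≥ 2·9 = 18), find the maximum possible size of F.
max |F| = C(382, 8) = 10445828334917625

The Erdős-Ko-Rado theorem states: for n ≥ 2k, an intersecting family of k-subsets of an n-element set has size at most C(n − 1, k − 1), with equality for 'star' families {A ⊆ [n] : |A| = k, i ∈ A} (fix an element i). For n = 383, k = 9: C(382, 8) = 10445828334917625.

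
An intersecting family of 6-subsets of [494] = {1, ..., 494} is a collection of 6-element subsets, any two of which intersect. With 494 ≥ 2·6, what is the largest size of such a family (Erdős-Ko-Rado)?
max |F| = C(493, 5) = 237802933263

The Erdős-Ko-Rado theorem states: for n ≥ 2k, an intersecting family of k-subsets of an n-element set has size at most C(n − 1, k − 1), with equality for 'star' families {A ⊆ [n] : |A| = k, i ∈ A} (fix an element i). For n = 494, k = 6: C(493, 5) = 237802933263.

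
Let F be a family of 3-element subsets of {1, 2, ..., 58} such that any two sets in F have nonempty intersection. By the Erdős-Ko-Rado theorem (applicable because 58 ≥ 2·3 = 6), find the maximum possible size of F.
max |F| = C(57, 2) = 1596

Erdős-Ko-Rado (1961): when n ≥ 2k, max |F| = C(n−1, k−1). The bound is attained by the star {A : i ∈ A} for any fixed i ∈ [n]. Here C(58−1, 3−1) = C(57, 2) = 1596.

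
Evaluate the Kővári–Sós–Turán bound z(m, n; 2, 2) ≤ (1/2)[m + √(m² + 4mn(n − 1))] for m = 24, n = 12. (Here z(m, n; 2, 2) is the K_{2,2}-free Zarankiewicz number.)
z(24, 12; 2, 2) ≤ (1/2)[24 + √(24² + 4·24·12·11)] = (1/2)[24 + √13248] = 69.55

Kővári–Sós–Turán: let r_1, ..., r_24 be the row sums and z = Σ r_i the total number of 1s. Each pair of columns can share at most one row with both entries 1 (else a 2×2 all-ones block appears), so Σ_i C(r_i, 2) ≤ C(12, 2) = 66. By convexity Σ_i C(r_i, 2) ≥ 24·C(z/24, 2) = z(z − 24)/(2·24), giving z² − 24z − 24·12·11 ≤ 0 and hence z ≤ (1/2)[24 + √(576 + 4·3168)] = (1/2)[24 + √13248] ≈ (1/2)(24 + 115.1) = 69.55.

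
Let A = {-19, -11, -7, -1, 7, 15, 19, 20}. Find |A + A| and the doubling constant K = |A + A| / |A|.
K = |A + A| / |A| = 31/8

Enumerate A + A = {a + b : a, b ∈ A}. With |A| = 8, there are |A|^2 = 64 ordered sum pairs; collecting distinct values, A + A = {-38, -30, -26, -22, -20, -18, -14, -12, -8, -4, -2, 0, 1, 4, 6, 8, 9, 12, 13, 14, 18, 19, 22, 26, 27, 30, 34, 35, 38, 39, 40}, so |A + A| = 31. Thus K = 31/8. For comparison, the minimum possible |A + A| over all 8-element sets is 2·8 − 1 = 15 (so min K = 15/8), attained only by arithmetic progressions.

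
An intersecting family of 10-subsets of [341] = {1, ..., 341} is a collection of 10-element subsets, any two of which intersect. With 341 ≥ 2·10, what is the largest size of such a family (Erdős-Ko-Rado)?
max |F| = C(340, 9) = 150374796272229880

The Erdős-Ko-Rado theorem states: for n ≥ 2k, an intersecting family of k-subsets of an n-element set has size at most C(n − 1, k − 1), with equality for 'star' families {A ⊆ [n] : |A| = k, i ∈ A} (fix an element i). For n = 341, k = 10: C(340, 9) = 150374796272229880.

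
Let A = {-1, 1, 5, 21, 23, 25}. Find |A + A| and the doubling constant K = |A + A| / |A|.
K = |A + A| / |A| = 17/6

Enumerate A + A = {a + b : a, b ∈ A}. With |A| = 6, there are |A|^2 = 36 ordered sum pairs; collecting distinct values, A + A = {-2, 0, 2, 4, 6, 10, 20, 22, 24, 26, 28, 30, 42, 44, 46, 48, 50}, so |A + A| = 17. Thus K = 17/6. For comparison, the minimum possible |A + A| over all 6-element sets is 2·6 − 1 = 11 (so min K = 11/6), attained only by arithmetic progressions.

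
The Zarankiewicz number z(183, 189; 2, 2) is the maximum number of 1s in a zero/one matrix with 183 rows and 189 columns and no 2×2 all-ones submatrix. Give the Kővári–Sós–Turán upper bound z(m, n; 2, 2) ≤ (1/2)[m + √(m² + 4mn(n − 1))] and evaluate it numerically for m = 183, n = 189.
z(183, 189; 2, 2) ≤ (1/2)[183 + √(183² + 4·183·189·188)] = (1/2)[183 + √26042913] = 2643.1129

Kővári–Sós–Turán: let r_1, ..., r_183 be the row sums and z = Σ r_i the total number of 1s. Each pair of columns can share at most one row with both entries 1 (else a 2×2 all-ones block appears), so Σ_i C(r_i, 2) ≤ C(189, 2) = 17766. By convexity Σ_i C(r_i, 2) ≥ 183·C(z/183, 2) = z(z − 183)/(2·183), giving z² − 183z − 183·189·188 ≤ 0 and hence z ≤ (1/2)[183 + √(33489 + 4·6502356)] = (1/2)[183 + √26042913] ≈ (1/2)(183 + 5103.2257) = 2643.1129.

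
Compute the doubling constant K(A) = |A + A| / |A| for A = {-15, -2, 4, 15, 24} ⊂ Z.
K = |A + A| / |A| = 15/5 = 3

Enumerate A + A = {a + b : a, b ∈ A}. With |A| = 5, there are |A|^2 = 25 ordered sum pairs; collecting distinct values, A + A = {-30, -17, -11, -4, 0, 2, 8, 9, 13, 19, 22, 28, 30, 39, 48}, so |A + A| = 15. Thus K = 15/5 = 3. For comparison, the minimum possible |A + A| over all 5-element sets is 2·5 − 1 = 9 (so min K = 9/5), attained only by arithmetic progressions.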